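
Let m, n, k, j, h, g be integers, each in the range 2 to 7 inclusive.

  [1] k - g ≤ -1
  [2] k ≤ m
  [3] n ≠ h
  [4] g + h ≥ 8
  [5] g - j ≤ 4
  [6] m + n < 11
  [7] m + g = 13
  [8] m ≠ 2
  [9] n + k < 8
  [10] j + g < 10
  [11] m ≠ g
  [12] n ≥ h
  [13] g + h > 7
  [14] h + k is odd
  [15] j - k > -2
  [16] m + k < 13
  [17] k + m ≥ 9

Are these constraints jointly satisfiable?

Setting (m, n, k, j, h, g) = (7, 3, 3, 3, 2, 6) satisfies everything: constraint 1: k - g = -3; constraint 4: g + h = 8, and the others follow.

Satisfiable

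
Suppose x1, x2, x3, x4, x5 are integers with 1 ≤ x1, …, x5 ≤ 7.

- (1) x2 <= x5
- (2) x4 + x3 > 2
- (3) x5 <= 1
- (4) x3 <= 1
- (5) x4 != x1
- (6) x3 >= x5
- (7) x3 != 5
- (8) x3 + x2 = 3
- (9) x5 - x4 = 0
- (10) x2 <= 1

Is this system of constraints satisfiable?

Unsatisfiable

From constraint 4: x3 ≤ 1. From constraints 1 and 3: x2 ≤ x5 ≤ 1. Hence x3 + x2 ≤ 2. But constraint 8 requires x3 + x2 = 3, and 3 > 2. Contradiction.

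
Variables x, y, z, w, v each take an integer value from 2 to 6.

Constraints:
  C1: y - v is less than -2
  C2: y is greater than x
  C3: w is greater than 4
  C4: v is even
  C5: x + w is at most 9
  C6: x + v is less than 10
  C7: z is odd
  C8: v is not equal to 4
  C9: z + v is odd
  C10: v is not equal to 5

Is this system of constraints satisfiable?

Take x = 2, y = 3, z = 3, w = 5, v = 6. Then constraint 1: y - v = -3; constraint 5: x + w = 7, and every other listed constraint is also met.

Satisfiable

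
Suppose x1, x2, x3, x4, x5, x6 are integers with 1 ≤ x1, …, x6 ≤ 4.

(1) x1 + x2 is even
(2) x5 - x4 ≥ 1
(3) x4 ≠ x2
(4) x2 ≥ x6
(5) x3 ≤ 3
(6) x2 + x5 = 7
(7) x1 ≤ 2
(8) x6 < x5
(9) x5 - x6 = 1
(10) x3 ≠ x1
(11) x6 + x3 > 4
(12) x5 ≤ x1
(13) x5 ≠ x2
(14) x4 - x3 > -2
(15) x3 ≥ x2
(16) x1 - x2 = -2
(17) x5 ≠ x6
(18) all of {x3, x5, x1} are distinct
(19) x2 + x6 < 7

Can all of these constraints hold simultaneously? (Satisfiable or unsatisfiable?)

Unsatisfiable

From constraints 5 and 15: x2 ≤ x3 ≤ 3. From constraints 7 and 12: x5 ≤ x1 ≤ 2. Hence x2 + x5 ≤ 5. But constraint 6 requires x2 + x5 = 7, and 7 > 5. Contradiction.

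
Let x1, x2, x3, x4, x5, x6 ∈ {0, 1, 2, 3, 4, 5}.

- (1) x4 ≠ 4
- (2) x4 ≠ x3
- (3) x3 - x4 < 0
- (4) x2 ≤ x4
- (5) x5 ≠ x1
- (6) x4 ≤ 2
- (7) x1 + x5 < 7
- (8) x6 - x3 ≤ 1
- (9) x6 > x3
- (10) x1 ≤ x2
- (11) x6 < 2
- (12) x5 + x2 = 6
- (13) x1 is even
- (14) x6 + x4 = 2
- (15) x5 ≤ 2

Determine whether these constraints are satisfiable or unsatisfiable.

From constraint 15: x5 ≤ 2. From constraints 4 and 6: x2 ≤ x4 ≤ 2. Hence x5 + x2 ≤ 4. But constraint 12 requires x5 + x2 = 6, and 6 > 4. Contradiction.

Unsatisfiable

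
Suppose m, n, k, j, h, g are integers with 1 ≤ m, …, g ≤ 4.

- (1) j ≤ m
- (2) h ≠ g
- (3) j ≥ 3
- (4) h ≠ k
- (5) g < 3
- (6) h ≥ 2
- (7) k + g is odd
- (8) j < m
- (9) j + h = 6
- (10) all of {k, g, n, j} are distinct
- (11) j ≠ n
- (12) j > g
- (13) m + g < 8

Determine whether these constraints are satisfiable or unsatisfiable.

Satisfiable

Take m = 4, n = 2, k = 4, j = 3, h = 3, g = 1. Then constraint 9: j + h = 6; constraint 13: m + g = 5, and every other listed constraint is also met.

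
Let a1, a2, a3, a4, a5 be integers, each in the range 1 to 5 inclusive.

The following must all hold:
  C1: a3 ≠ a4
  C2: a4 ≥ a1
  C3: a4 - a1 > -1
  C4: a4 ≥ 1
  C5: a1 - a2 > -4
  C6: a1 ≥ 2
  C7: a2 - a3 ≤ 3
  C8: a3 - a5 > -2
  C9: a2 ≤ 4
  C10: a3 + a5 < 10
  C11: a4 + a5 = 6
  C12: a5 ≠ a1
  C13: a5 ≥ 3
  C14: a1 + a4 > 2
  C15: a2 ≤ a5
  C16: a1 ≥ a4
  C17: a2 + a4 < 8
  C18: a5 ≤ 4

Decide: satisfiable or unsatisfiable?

Satisfiable

Try a1 = 2, a2 = 4, a3 = 4, a4 = 2, a5 = 4.
Check constraint 3: a4 - a1 = 0; constraint 5: a1 - a2 = -2. The remaining constraints are straightforward to verify.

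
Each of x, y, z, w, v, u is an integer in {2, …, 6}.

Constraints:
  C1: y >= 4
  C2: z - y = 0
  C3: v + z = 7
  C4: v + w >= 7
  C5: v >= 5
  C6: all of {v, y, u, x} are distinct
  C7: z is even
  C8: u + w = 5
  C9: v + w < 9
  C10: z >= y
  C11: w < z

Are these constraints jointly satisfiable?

From constraint 5: v ≥ 5. From constraints 1 and 10: z ≥ y ≥ 4. Hence v + z ≥ 9. But constraint 3 requires v + z = 7, and 7 < 9. Contradiction.

Unsatisfiable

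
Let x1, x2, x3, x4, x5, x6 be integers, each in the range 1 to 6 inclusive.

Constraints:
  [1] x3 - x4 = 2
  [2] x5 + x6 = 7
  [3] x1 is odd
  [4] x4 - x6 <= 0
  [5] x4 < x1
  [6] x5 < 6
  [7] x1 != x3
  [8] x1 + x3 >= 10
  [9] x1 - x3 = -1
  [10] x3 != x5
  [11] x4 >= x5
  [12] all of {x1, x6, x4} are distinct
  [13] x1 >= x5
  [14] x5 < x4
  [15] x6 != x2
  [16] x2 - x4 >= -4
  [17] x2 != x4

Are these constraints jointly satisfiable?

Setting (x1, x2, x3, x4, x5, x6) = (5, 2, 6, 4, 1, 6) satisfies everything: constraint 1: x3 - x4 = 2; constraint 2: x5 + x6 = 7, and the others follow.

Satisfiable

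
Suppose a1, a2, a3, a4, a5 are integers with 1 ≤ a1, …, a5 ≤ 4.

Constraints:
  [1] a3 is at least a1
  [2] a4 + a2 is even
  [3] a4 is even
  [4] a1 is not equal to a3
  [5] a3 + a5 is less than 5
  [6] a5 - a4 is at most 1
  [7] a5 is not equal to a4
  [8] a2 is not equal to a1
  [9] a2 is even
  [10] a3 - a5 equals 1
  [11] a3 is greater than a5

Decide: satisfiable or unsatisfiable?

Satisfiable

Take a1 = 1, a2 = 4, a3 = 2, a4 = 2, a5 = 1. Then constraint 5: a3 + a5 = 3; constraint 6: a5 - a4 = -1, and every other listed constraint is also met.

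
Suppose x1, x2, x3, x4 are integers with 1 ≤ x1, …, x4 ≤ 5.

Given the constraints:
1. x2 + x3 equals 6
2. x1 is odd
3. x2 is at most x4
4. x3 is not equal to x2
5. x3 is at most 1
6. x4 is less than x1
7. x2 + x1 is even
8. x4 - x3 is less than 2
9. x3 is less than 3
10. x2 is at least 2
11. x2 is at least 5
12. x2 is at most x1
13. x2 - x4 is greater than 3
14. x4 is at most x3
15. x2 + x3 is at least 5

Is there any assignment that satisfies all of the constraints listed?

Unsatisfiable

From constraints 3 and 11: x4 ≥ x2 and x2 ≥ 5, so x4 ≥ 5. From constraints 5 and 14: x4 ≤ x3 and x3 ≤ 1, so x4 ≤ 1. But 1 < 5, so no value of x4 works.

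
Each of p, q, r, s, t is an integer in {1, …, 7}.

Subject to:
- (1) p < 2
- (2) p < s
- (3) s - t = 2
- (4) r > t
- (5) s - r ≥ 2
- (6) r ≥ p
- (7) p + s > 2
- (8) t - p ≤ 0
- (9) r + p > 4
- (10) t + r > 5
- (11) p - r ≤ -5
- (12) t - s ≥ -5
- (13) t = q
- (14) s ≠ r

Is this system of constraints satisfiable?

Unsatisfiable

Constraints 5, 8, 11, and 12 give t − s ≥ -5, s − r ≥ 2, r − p ≥ 5, p − t ≥ 0.
Adding all 4 inequalities: the left sides telescope to 0, and the right sides sum to (-5) + 2 + 5 + 0 = 2. So 0 ≥ 2, which is false.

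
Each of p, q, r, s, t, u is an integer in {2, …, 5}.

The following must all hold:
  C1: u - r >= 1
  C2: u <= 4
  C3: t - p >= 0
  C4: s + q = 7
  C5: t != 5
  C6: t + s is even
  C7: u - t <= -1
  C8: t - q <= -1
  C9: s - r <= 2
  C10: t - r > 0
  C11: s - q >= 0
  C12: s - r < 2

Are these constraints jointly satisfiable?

Constraints 1, 7, 8, 9, and 11 give r − s ≥ -2, s − q ≥ 0, q − t ≥ 1, t − u ≥ 1, u − r ≥ 1.
Adding all 5 inequalities: the left sides telescope to 0, and the right sides sum to (-2) + 0 + 1 + 1 + 1 = 1. So 0 ≥ 1, which is false.

Unsatisfiable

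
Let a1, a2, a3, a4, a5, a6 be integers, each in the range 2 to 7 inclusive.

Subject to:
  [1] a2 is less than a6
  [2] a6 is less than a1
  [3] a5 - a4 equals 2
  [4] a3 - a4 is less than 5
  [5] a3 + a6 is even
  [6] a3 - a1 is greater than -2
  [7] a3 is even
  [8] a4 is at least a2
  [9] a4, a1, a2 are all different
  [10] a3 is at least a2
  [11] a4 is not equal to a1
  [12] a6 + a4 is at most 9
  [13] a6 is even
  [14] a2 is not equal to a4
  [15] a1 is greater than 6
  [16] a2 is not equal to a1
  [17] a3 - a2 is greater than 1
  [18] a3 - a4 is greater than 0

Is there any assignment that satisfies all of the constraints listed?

Satisfiable

Take a1 = 7, a2 = 2, a3 = 6, a4 = 3, a5 = 5, a6 = 6. Then constraint 3: a5 - a4 = 2; constraint 4: a3 - a4 = 3, and every other listed constraint is also met.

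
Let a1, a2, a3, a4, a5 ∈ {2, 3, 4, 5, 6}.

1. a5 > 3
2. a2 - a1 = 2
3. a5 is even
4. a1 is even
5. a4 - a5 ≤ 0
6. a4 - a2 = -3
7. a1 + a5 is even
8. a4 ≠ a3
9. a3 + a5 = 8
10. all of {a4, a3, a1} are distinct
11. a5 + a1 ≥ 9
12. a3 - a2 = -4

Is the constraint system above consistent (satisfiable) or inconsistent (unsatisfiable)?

One satisfying assignment is a1 = 4, a2 = 6, a3 = 2, a4 = 3, a5 = 6.
For the less obvious constraints — constraint 2: a2 - a1 = 2; constraint 5: a4 - a5 = -3; constraint 6: a4 - a2 = -3 — and the others hold by inspection.

Satisfiable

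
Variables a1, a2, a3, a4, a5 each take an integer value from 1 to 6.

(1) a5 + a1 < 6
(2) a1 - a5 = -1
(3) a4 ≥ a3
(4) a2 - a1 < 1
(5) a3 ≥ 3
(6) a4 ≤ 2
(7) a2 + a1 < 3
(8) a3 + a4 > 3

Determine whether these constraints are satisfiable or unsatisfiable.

Unsatisfiable

From constraint 5: a3 ≥ 3. From constraints 3 and 6: a3 ≤ a4 and a4 ≤ 2, so a3 ≤ 2. But 2 < 3, so no value of a3 works.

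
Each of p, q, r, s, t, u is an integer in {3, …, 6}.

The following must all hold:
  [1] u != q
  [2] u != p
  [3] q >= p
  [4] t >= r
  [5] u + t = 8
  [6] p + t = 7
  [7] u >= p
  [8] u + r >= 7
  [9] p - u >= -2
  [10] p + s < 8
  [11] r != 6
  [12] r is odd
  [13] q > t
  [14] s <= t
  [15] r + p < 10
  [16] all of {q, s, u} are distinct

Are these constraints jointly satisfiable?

The assignment p = 4, q = 4, r = 3, s = 3, t = 3, u = 5 works:
  constraint 5 holds since u + t = 8.
  constraint 6 holds since p + t = 7.
The rest check out directly.

Satisfiable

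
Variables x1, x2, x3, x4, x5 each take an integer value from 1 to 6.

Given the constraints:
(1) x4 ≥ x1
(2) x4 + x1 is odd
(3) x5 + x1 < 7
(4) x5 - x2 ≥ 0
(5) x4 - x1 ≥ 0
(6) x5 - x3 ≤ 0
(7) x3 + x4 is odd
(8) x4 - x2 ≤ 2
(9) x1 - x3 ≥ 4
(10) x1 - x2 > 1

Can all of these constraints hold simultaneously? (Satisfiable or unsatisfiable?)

Constraints 4, 5, 6, 8, and 9 give x4 − x1 ≥ 0, x1 − x3 ≥ 4, x3 − x5 ≥ 0, x5 − x2 ≥ 0, x2 − x4 ≥ -2.
Adding all 5 inequalities: the left sides telescope to 0, and the right sides sum to 0 + 4 + 0 + 0 + (-2) = 2. So 0 ≥ 2, which is false.

Unsatisfiable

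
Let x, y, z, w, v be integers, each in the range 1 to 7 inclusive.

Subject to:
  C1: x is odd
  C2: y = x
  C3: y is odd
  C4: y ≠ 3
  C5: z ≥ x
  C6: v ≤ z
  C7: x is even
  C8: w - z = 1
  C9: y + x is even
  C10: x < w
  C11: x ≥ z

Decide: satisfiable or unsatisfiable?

Unsatisfiable

Constraint 3 makes y odd and constraint 7 makes x even, so y + x must be odd. Constraint 9 says y + x is even — contradiction.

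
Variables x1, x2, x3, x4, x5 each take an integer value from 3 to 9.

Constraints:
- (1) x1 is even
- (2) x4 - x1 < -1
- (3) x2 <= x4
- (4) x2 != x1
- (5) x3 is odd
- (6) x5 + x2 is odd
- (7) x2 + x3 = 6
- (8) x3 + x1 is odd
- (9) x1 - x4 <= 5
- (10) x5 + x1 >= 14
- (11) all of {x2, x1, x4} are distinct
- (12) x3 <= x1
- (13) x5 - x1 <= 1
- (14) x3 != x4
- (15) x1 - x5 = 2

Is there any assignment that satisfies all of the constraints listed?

One satisfying assignment is x1 = 8, x2 = 3, x3 = 3, x4 = 5, x5 = 6.
For the less obvious constraints — constraint 2: x4 - x1 = -3; constraint 7: x2 + x3 = 6 — and the others hold by inspection.

Satisfiable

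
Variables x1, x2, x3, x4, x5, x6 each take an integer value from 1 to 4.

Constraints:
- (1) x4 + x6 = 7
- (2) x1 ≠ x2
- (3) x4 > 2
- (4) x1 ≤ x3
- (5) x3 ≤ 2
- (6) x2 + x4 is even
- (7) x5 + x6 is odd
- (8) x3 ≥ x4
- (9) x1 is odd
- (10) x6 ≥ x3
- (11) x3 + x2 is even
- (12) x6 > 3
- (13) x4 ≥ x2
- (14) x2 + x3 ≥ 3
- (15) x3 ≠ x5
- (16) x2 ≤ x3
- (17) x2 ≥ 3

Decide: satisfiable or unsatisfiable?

From constraints 13 and 17: x4 ≥ x2 and x2 ≥ 3, so x4 ≥ 3. From constraints 5 and 8: x4 ≤ x3 and x3 ≤ 2, so x4 ≤ 2. But 2 < 3, so no value of x4 works.

Unsatisfiable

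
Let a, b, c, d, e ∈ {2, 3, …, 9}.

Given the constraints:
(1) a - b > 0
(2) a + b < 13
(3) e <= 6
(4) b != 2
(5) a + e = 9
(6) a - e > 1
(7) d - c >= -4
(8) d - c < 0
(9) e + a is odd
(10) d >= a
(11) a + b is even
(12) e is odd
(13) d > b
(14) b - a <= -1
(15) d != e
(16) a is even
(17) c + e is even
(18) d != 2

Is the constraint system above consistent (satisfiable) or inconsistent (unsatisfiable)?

Try a = 6, b = 4, c = 9, d = 8, e = 3.
Check constraint 1: a - b = 2; constraint 2: a + b = 10; constraint 5: a + e = 9. The remaining constraints are straightforward to verify.

Satisfiable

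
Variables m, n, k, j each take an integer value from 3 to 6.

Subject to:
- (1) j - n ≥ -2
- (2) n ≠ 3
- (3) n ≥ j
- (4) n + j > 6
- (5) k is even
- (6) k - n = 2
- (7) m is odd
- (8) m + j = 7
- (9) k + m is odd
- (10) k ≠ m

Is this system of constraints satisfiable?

Take m = 3, n = 4, k = 6, j = 4. Then constraint 1: j - n = 0; constraint 4: n + j = 8, and every other listed constraint is also met.

Satisfiable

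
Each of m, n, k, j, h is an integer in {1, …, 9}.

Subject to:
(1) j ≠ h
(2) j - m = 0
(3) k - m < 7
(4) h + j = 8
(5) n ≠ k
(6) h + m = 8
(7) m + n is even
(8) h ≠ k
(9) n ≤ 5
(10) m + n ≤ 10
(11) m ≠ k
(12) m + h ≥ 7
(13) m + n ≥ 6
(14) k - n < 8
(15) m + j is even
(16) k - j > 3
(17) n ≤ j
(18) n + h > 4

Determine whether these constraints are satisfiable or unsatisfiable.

Try m = 5, n = 3, k = 9, j = 5, h = 3.
Check constraint 2: j - m = 0; constraint 3: k - m = 4. The remaining constraints are straightforward to verify.

Satisfiable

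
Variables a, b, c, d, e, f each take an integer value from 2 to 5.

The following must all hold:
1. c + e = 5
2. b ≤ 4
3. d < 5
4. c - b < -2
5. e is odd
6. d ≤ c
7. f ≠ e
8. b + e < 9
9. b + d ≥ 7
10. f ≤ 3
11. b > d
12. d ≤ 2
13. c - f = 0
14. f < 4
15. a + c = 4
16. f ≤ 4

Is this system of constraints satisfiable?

From constraint 2: b ≤ 4. From constraint 12: d ≤ 2. Hence b + d ≤ 6. But constraint 9 requires b + d ≥ 7, and 7 > 6. Contradiction.

Unsatisfiable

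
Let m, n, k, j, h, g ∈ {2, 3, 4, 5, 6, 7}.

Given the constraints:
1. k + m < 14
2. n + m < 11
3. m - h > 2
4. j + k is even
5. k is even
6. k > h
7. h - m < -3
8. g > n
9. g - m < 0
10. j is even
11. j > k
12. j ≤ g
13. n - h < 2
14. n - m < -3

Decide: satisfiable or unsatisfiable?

The assignment m = 7, n = 3, k = 4, j = 6, h = 3, g = 6 works:
  constraint 1 holds since k + m = 11.
  constraint 2 holds since n + m = 10.
  constraint 3 holds since m - h = 4.
The rest check out directly.

Satisfiable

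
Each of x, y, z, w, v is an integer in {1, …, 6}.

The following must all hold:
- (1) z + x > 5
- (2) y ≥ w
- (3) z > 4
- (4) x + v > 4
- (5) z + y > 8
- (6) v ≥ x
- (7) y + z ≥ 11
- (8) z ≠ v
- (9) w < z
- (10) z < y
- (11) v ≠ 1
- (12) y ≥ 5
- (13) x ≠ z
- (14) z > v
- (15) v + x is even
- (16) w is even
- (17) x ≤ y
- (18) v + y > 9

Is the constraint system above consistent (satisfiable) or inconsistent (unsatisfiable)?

One satisfying assignment is x = 2, y = 6, z = 5, w = 4, v = 4.
For the less obvious constraints — constraint 1: z + x = 7; constraint 4: x + v = 6 — and the others hold by inspection.

Satisfiable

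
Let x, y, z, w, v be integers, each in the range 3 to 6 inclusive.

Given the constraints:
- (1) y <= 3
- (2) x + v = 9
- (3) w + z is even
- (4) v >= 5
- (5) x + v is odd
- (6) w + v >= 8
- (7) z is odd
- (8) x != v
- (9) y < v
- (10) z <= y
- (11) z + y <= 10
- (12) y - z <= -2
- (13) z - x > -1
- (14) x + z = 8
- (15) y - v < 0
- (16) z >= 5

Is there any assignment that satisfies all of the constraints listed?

From constraints 10 and 16: y ≥ z and z ≥ 5, so y ≥ 5. From constraint 1: y ≤ 3. But 3 < 5, so no value of y works.

Unsatisfiable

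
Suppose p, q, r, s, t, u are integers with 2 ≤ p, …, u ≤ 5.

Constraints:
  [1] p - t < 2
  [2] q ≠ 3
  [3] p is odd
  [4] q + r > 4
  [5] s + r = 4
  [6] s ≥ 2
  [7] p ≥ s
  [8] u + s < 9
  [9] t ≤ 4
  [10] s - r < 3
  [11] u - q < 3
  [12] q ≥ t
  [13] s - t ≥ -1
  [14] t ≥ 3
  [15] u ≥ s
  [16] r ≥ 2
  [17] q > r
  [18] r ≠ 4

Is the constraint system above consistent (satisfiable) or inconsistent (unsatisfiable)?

Take p = 3, q = 4, r = 2, s = 2, t = 3, u = 4. Then constraint 1: p - t = 0; constraint 4: q + r = 6, and every other listed constraint is also met.

Satisfiable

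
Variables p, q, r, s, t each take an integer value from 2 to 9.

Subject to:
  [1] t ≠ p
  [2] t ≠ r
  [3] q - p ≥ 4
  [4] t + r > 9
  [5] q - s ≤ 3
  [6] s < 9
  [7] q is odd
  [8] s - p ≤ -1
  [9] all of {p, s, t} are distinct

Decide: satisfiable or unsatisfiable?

Unsatisfiable

Constraints 3, 5, and 8 give p − s ≥ 1, s − q ≥ -3, q − p ≥ 4.
Adding all 3 inequalities: the left sides telescope to 0, and the right sides sum to 1 + (-3) + 4 = 2. So 0 ≥ 2, which is false.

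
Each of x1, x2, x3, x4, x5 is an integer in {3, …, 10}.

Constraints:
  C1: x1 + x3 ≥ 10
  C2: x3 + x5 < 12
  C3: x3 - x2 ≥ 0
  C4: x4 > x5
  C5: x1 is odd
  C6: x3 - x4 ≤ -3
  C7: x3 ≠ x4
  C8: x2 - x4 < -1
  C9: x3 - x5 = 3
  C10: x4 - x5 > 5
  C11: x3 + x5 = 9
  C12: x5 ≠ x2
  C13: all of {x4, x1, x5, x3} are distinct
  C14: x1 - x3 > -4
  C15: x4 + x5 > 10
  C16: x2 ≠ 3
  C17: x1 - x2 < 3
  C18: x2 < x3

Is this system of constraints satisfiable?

Try x1 = 5, x2 = 5, x3 = 6, x4 = 9, x5 = 3.
Check constraint 1: x1 + x3 = 11; constraint 2: x3 + x5 = 9. The remaining constraints are straightforward to verify.

Satisfiable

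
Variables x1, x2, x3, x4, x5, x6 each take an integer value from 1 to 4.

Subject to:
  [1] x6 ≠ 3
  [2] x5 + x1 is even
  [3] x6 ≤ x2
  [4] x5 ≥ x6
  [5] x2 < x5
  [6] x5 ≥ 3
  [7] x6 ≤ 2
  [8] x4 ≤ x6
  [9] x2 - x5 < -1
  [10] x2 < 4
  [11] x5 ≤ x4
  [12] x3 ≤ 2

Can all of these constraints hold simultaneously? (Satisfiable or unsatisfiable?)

From constraints 6 and 11: x4 ≥ x5 and x5 ≥ 3, so x4 ≥ 3. From constraints 7 and 8: x4 ≤ x6 and x6 ≤ 2, so x4 ≤ 2. But 2 < 3, so no value of x4 works.

Unsatisfiable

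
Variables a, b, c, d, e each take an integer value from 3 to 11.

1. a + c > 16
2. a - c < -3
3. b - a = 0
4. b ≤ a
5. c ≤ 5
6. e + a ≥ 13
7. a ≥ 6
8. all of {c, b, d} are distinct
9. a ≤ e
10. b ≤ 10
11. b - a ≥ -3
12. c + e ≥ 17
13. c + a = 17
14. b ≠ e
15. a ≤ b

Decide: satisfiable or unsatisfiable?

Unsatisfiable

From constraint 5: c ≤ 5. From constraints 10 and 15: a ≤ b ≤ 10. Hence c + a ≤ 15. But constraint 13 requires c + a = 17, and 17 > 15. Contradiction.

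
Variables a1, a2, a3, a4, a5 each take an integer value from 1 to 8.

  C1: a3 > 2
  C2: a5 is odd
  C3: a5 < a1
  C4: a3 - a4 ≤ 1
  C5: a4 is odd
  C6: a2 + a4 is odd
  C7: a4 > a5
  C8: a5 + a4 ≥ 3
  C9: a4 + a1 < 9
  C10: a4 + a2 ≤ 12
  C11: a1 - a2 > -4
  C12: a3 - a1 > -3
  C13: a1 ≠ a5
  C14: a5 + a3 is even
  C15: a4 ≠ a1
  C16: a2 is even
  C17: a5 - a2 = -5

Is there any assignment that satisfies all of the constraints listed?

One satisfying assignment is a1 = 3, a2 = 6, a3 = 3, a4 = 5, a5 = 1.
For the less obvious constraints — constraint 4: a3 - a4 = -2; constraint 8: a5 + a4 = 6; constraint 9: a4 + a1 = 8 — and the others hold by inspection.

Satisfiable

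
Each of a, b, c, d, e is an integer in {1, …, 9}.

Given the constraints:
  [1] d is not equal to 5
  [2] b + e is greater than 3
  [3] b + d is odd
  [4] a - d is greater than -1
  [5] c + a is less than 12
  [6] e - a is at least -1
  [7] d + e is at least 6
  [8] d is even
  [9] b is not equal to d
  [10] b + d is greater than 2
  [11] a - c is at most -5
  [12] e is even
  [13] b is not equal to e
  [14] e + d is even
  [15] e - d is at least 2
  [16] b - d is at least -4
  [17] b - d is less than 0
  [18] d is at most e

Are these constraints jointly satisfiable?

Satisfiable

Take a = 2, b = 1, c = 8, d = 2, e = 4. Then constraint 2: b + e = 5; constraint 4: a - d = 0; constraint 5: c + a = 10, and every other listed constraint is also met.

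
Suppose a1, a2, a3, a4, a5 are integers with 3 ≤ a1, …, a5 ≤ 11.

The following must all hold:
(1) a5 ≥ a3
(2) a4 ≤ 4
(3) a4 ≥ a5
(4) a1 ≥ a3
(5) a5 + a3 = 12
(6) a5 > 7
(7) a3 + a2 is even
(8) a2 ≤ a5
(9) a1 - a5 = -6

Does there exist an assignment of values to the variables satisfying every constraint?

From constraint 6: a5 ≥ 8. From constraints 2 and 3: a5 ≤ a4 and a4 ≤ 4, so a5 ≤ 4. But 4 < 8, so no value of a5 works.

Unsatisfiable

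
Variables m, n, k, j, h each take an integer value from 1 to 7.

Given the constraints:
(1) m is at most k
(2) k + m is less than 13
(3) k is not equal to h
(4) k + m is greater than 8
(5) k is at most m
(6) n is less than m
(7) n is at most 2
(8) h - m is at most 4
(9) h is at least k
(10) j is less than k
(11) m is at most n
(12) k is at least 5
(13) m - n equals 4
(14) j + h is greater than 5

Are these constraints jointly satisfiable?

From constraints 5 and 12: m ≥ k and k ≥ 5, so m ≥ 5. From constraints 7 and 11: m ≤ n and n ≤ 2, so m ≤ 2. But 2 < 5, so no value of m works.

Unsatisfiable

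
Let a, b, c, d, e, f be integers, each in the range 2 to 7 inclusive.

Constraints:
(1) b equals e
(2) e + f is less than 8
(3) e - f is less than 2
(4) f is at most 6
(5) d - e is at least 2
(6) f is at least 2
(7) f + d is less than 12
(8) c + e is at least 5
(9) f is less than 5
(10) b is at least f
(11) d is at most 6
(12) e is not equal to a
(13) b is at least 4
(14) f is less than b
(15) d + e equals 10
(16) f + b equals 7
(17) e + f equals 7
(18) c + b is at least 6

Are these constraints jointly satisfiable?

The assignment a = 5, b = 4, c = 3, d = 6, e = 4, f = 3 works:
  constraint 2 holds since e + f = 7.
  constraint 3 holds since e - f = 1.
The rest check out directly.

Satisfiable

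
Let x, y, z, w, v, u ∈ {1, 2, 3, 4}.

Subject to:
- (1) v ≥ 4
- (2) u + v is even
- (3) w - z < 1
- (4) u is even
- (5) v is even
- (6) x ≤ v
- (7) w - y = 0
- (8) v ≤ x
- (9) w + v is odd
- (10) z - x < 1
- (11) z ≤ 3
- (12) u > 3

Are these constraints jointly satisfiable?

The assignment x = 4, y = 1, z = 2, w = 1, v = 4, u = 4 works:
  constraint 3 holds since w - z = -1.
  constraint 7 holds since w - y = 0.
  constraint 10 holds since z - x = -2.
The rest check out directly.

Satisfiable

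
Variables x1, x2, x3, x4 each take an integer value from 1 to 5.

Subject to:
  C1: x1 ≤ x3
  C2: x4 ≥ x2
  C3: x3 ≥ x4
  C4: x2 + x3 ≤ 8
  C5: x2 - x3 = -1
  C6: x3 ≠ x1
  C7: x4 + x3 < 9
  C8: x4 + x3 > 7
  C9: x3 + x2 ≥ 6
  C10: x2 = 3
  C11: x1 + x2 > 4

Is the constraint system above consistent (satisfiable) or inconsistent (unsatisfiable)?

Satisfiable

Setting (x1, x2, x3, x4) = (3, 3, 4, 4) satisfies everything: constraint 4: x2 + x3 = 7; constraint 5: x2 - x3 = -1; constraint 7: x4 + x3 = 8, and the others follow.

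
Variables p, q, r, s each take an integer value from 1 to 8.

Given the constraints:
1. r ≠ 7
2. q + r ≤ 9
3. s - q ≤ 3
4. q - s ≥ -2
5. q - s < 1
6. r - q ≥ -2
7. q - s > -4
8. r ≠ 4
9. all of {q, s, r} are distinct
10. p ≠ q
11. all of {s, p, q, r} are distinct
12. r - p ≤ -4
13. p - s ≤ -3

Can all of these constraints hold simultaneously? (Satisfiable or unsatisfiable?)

Unsatisfiable

Constraints 3, 6, 12, and 13 give s − p ≥ 3, p − r ≥ 4, r − q ≥ -2, q − s ≥ -3.
Adding all 4 inequalities: the left sides telescope to 0, and the right sides sum to 3 + 4 + (-2) + (-3) = 2. So 0 ≥ 2, which is false.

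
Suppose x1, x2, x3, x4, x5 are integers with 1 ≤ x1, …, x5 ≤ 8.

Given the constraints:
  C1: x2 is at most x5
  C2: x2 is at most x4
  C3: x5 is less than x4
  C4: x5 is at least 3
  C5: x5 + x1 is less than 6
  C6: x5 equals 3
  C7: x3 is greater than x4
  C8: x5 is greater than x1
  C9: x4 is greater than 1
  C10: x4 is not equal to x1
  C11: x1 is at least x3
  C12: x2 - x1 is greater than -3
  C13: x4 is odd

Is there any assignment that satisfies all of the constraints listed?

Unsatisfiable

Constraints 3, 7, 8, and 11 give x4 < x3, x3 ≤ x1, x1 < x5, x5 < x4. Chaining: x4 < x3 ≤ x1 < x5 < x4, which forces x4 < x4 — impossible.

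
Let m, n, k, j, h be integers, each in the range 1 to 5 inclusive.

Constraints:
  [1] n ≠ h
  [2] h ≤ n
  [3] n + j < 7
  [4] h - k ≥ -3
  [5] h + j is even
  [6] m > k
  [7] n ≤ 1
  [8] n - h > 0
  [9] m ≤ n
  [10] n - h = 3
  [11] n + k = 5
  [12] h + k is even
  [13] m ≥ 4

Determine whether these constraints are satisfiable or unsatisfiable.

From constraints 9 and 13: n ≥ m and m ≥ 4, so n ≥ 4. From constraint 7: n ≤ 1. But 1 < 4, so no value of n works.

Unsatisfiable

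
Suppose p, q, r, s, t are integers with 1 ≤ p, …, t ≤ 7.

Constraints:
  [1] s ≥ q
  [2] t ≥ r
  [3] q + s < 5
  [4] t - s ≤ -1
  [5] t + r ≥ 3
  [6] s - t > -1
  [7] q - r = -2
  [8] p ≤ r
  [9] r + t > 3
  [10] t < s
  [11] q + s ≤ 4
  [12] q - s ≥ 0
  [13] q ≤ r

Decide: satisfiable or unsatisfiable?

Constraints 2, 4, 12, and 13 give s ≤ q, q ≤ r, r ≤ t, t < s. Chaining: s ≤ q ≤ r ≤ t < s, which forces s < s — impossible.

Unsatisfiable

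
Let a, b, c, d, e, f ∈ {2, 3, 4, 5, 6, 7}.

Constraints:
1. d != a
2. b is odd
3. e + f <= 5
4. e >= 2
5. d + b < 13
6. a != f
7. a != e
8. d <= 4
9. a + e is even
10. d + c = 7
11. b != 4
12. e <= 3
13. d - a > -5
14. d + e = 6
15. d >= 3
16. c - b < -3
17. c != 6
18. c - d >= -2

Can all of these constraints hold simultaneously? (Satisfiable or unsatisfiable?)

Satisfiable

Try a = 6, b = 7, c = 3, d = 4, e = 2, f = 2.
Check constraint 3: e + f = 4; constraint 5: d + b = 11; constraint 10: d + c = 7. The remaining constraints are straightforward to verify.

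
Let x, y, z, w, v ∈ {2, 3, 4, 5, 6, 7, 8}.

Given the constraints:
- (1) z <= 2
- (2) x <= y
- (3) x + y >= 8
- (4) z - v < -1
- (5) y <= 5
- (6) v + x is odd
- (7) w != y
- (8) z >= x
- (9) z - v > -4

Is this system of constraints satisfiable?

From constraints 1 and 8: x ≤ z ≤ 2. From constraint 5: y ≤ 5. Hence x + y ≤ 7. But constraint 3 requires x + y ≥ 8, and 8 > 7. Contradiction.

Unsatisfiable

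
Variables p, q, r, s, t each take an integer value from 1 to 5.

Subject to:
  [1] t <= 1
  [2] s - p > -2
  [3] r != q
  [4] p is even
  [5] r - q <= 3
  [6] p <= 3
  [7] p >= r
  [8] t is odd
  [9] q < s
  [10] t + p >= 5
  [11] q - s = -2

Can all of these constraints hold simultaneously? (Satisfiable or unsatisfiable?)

From constraint 1: t ≤ 1. From constraint 6: p ≤ 3. Hence t + p ≤ 4. But constraint 10 requires t + p ≥ 5, and 5 > 4. Contradiction.

Unsatisfiable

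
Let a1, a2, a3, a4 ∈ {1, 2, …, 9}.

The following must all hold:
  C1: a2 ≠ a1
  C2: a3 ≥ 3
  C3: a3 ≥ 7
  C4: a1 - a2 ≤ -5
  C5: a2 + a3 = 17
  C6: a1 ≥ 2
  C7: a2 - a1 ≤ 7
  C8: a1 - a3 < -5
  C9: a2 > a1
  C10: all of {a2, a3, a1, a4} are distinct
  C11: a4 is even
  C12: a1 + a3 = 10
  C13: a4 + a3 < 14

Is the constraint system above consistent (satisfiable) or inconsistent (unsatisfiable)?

Satisfiable

The assignment a1 = 2, a2 = 9, a3 = 8, a4 = 4 works:
  constraint 4 holds since a1 - a2 = -7.
  constraint 5 holds since a2 + a3 = 17.
  constraint 7 holds since a2 - a1 = 7.
The rest check out directly.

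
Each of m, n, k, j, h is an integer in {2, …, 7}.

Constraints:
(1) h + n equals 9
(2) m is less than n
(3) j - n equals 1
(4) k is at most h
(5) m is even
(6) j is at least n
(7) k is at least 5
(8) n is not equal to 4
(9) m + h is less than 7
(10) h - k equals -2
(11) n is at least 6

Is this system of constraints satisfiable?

Unsatisfiable

From constraints 4 and 7: h ≥ k ≥ 5. From constraint 11: n ≥ 6. Hence h + n ≥ 11. But constraint 1 requires h + n = 9, and 9 < 11. Contradiction.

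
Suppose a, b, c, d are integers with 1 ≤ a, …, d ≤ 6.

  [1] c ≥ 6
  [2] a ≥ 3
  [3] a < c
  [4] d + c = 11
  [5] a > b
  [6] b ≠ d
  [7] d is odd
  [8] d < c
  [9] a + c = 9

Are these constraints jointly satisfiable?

Satisfiable

Try a = 3, b = 1, c = 6, d = 5.
Check constraint 4: d + c = 11; constraint 7: d = 5 is odd; constraint 9: a + c = 9. The remaining constraints are straightforward to verify.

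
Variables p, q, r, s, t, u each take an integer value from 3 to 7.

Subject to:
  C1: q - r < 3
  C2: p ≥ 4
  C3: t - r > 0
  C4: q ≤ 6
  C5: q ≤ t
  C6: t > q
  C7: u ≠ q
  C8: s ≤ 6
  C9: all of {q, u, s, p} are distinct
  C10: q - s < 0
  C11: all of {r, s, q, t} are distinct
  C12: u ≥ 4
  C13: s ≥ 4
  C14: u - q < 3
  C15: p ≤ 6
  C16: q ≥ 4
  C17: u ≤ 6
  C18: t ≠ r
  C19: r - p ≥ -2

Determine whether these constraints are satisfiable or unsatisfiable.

Constraints 2, 4, 8, 12, 13, 15, 16, and 17 confine each of q, u, s, p to the 3 values {4, …, 6}.
Constraint 9 requires all 4 of them to be distinct, but only 3 values are available — impossible by the pigeonhole principle.

Unsatisfiable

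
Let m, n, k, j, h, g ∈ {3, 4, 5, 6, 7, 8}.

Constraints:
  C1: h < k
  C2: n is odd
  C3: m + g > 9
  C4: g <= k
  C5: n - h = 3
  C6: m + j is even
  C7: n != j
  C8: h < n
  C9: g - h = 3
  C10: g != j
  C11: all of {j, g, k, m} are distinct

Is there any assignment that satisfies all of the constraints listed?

Try m = 5, n = 7, k = 8, j = 3, h = 4, g = 7.
Check constraint 3: m + g = 12; constraint 5: n - h = 3. The remaining constraints are straightforward to verify.

Satisfiable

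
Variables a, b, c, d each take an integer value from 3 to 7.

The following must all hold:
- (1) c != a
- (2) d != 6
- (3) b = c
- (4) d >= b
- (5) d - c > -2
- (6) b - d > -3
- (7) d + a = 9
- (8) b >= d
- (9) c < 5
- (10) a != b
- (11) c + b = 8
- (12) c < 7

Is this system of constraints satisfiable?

Satisfiable

One satisfying assignment is a = 5, b = 4, c = 4, d = 4.
For the less obvious constraints — constraint 5: d - c = 0; constraint 6: b - d = 0 — and the others hold by inspection.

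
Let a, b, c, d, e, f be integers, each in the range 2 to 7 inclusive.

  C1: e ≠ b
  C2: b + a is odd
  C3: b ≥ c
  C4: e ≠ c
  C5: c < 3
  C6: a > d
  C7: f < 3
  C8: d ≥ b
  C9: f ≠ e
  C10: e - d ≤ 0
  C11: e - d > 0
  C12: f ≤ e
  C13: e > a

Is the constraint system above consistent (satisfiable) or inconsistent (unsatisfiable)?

Constraints 6, 10, and 13 give a < e, e ≤ d, d < a. Chaining: a < e ≤ d < a, which forces a < a — impossible.

Unsatisfiable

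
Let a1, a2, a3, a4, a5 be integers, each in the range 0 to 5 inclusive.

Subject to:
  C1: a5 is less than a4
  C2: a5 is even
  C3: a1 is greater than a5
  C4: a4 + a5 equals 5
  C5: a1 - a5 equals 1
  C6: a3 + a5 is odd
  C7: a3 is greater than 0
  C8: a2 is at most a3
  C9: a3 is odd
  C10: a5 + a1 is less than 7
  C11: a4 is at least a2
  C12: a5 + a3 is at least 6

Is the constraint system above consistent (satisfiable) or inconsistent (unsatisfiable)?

Satisfiable

Take a1 = 3, a2 = 2, a3 = 5, a4 = 3, a5 = 2. Then constraint 4: a4 + a5 = 5; constraint 5: a1 - a5 = 1, and every other listed constraint is also met.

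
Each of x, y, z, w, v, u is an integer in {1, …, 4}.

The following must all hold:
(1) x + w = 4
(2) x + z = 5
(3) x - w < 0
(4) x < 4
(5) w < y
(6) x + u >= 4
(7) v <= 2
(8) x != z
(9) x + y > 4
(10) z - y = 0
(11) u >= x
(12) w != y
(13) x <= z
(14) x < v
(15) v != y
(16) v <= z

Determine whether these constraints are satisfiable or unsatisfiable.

Try x = 1, y = 4, z = 4, w = 3, v = 2, u = 3.
Check constraint 1: x + w = 4; constraint 2: x + z = 5; constraint 3: x - w = -2. The remaining constraints are straightforward to verify.

Satisfiable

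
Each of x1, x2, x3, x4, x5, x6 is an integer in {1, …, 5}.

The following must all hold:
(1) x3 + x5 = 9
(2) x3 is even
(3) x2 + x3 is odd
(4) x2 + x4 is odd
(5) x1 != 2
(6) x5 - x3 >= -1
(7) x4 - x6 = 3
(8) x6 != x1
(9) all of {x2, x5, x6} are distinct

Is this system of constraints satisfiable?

Try x1 = 5, x2 = 3, x3 = 4, x4 = 4, x5 = 5, x6 = 1.
Check constraint 1: x3 + x5 = 9; constraint 6: x5 - x3 = 1; constraint 7: x4 - x6 = 3. The remaining constraints are straightforward to verify.

Satisfiable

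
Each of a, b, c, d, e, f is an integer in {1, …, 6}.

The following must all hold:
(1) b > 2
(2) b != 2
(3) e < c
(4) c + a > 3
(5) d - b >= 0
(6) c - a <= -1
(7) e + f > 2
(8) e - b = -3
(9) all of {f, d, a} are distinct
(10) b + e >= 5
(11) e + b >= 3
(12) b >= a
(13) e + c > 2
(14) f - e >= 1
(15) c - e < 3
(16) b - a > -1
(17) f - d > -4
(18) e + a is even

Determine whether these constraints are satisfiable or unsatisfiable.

Satisfiable

Try a = 3, b = 4, c = 2, d = 6, e = 1, f = 4.
Check constraint 4: c + a = 5; constraint 5: d - b = 2; constraint 6: c - a = -1. The remaining constraints are straightforward to verify.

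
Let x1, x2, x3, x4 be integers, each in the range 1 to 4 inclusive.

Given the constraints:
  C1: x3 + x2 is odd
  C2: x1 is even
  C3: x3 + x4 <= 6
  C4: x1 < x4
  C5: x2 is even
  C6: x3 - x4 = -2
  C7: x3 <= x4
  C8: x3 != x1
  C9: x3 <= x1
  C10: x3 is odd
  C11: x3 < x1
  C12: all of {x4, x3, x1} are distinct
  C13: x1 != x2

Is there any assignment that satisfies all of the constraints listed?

The assignment x1 = 2, x2 = 4, x3 = 1, x4 = 3 works:
  constraint 3 holds since x3 + x4 = 4.
  constraint 6 holds since x3 - x4 = -2.
  constraint 12 holds since values 3, 1, 2 are distinct.
The rest check out directly.

Satisfiable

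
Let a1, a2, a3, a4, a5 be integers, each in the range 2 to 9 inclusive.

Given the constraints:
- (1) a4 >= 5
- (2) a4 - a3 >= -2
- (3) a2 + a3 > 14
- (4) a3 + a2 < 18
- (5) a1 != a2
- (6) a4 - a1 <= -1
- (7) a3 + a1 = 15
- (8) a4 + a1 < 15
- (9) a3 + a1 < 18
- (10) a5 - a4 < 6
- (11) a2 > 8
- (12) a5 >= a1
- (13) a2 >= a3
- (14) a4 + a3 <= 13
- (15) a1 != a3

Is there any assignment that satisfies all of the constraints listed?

Satisfiable

Take a1 = 8, a2 = 9, a3 = 7, a4 = 5, a5 = 9. Then constraint 2: a4 - a3 = -2; constraint 3: a2 + a3 = 16, and every other listed constraint is also met.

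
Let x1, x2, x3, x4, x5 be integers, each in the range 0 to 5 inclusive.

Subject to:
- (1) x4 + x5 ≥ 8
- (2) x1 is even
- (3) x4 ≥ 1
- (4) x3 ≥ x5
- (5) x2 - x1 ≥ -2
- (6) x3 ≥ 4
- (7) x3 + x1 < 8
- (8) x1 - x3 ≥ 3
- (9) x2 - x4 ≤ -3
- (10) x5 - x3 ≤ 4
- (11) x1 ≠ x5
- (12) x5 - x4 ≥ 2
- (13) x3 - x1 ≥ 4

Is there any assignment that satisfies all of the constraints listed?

Unsatisfiable

Constraints 5, 8, 9, 10, and 12 give x4 − x2 ≥ 3, x2 − x1 ≥ -2, x1 − x3 ≥ 3, x3 − x5 ≥ -4, x5 − x4 ≥ 2.
Adding all 5 inequalities: the left sides telescope to 0, and the right sides sum to 3 + (-2) + 3 + (-4) + 2 = 2. So 0 ≥ 2, which is false.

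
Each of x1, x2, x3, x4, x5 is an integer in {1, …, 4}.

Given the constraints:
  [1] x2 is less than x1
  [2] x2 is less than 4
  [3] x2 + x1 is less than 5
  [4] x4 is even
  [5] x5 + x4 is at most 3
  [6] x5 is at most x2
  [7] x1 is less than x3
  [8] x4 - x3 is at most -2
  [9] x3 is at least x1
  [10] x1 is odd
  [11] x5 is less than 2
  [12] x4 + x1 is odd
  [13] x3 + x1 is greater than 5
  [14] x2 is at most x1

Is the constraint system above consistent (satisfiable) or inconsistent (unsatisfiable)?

The assignment x1 = 3, x2 = 1, x3 = 4, x4 = 2, x5 = 1 works:
  constraint 3 holds since x2 + x1 = 4.
  constraint 5 holds since x5 + x4 = 3.
  constraint 8 holds since x4 - x3 = -2.
The rest check out directly.

Satisfiable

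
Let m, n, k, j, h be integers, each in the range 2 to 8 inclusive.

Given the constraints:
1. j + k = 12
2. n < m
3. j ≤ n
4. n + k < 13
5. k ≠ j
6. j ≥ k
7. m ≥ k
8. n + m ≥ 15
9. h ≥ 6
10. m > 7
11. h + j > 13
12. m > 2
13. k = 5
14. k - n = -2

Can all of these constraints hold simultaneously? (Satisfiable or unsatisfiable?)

Satisfiable

One satisfying assignment is m = 8, n = 7, k = 5, j = 7, h = 7.
For the less obvious constraints — constraint 1: j + k = 12; constraint 4: n + k = 12; constraint 8: n + m = 15 — and the others hold by inspection.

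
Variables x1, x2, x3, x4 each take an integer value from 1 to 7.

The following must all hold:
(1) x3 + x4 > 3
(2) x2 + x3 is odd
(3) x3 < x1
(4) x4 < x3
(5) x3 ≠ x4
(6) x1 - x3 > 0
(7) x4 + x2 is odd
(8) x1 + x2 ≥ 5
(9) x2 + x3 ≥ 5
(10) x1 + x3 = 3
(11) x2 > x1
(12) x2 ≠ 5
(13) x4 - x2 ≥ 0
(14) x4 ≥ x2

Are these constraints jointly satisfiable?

Unsatisfiable

Constraints 3, 4, 11, and 13 give x3 < x1, x1 < x2, x2 ≤ x4, x4 < x3. Chaining: x3 < x1 < x2 ≤ x4 < x3, which forces x3 < x3 — impossible.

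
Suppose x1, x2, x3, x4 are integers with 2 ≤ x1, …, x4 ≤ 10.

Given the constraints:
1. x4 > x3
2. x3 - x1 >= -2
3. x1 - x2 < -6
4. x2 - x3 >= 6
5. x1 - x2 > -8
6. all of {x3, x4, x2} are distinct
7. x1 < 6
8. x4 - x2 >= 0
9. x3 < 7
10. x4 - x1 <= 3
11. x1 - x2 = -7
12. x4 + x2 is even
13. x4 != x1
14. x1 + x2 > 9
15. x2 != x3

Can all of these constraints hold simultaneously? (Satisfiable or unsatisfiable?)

Unsatisfiable

Constraints 2, 4, 8, and 10 give x2 − x3 ≥ 6, x3 − x1 ≥ -2, x1 − x4 ≥ -3, x4 − x2 ≥ 0.
Adding all 4 inequalities: the left sides telescope to 0, and the right sides sum to 6 + (-2) + (-3) + 0 = 1. So 0 ≥ 1, which is false.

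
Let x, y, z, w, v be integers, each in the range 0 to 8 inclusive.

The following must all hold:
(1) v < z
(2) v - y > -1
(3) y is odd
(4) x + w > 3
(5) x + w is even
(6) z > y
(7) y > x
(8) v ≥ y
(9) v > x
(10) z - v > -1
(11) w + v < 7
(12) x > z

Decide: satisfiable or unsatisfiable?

Unsatisfiable

Constraints 1, 7, 8, and 12 give x < y, y ≤ v, v < z, z < x. Chaining: x < y ≤ v < z < x, which forces x < x — impossible.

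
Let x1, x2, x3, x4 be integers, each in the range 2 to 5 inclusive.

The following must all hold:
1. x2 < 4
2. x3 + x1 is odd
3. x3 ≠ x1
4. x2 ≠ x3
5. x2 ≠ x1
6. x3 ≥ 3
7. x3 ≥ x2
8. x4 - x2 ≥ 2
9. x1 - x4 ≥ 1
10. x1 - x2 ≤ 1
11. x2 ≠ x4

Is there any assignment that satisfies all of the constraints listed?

Unsatisfiable

Constraints 8, 9, and 10 give x4 − x2 ≥ 2, x2 − x1 ≥ -1, x1 − x4 ≥ 1.
Adding all 3 inequalities: the left sides telescope to 0, and the right sides sum to 2 + (-1) + 1 = 2. So 0 ≥ 2, which is false.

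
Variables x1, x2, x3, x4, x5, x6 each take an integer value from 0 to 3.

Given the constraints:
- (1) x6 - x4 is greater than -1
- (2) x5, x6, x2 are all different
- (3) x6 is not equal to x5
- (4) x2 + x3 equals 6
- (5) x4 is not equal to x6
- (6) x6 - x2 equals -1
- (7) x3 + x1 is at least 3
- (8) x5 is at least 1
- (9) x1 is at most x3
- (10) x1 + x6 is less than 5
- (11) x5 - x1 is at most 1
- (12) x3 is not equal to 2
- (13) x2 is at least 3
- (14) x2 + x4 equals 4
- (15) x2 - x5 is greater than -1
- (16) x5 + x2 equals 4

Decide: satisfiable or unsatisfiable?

Try x1 = 2, x2 = 3, x3 = 3, x4 = 1, x5 = 1, x6 = 2.
Check constraint 1: x6 - x4 = 1; constraint 4: x2 + x3 = 6; constraint 6: x6 - x2 = -1. The remaining constraints are straightforward to verify.

Satisfiable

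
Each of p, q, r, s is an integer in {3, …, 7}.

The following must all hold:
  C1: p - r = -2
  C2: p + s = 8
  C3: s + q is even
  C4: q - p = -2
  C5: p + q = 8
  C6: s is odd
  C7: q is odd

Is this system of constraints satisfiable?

Try p = 5, q = 3, r = 7, s = 3.
Check constraint 1: p - r = -2; constraint 2: p + s = 8; constraint 4: q - p = -2. The remaining constraints are straightforward to verify.

Satisfiable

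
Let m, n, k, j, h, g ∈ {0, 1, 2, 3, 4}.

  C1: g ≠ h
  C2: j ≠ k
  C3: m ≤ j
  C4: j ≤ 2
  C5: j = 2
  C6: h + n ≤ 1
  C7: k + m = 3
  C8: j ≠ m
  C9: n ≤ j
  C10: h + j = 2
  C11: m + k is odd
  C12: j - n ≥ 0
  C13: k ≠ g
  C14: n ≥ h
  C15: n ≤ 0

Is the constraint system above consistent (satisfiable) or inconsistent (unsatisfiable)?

Satisfiable

The assignment m = 0, n = 0, k = 3, j = 2, h = 0, g = 1 works:
  constraint 6 holds since h + n = 0.
  constraint 7 holds since k + m = 3.
The rest check out directly.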